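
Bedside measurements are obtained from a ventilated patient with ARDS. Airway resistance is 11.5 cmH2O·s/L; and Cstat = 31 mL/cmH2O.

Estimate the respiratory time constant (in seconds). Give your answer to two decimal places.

τ = R × C = 11.5 × 31 mL/cmH2O = 11.5 × 0.031 L/cmH2O = 0.3565 s.

0.36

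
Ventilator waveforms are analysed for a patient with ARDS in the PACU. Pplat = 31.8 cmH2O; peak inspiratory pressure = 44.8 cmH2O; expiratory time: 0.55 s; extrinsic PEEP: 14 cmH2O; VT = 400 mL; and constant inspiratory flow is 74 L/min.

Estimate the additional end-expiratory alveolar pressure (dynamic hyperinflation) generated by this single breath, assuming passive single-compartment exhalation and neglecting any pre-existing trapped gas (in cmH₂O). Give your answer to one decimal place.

Flow: 74 L/min ÷ 60 = 1.2333 L/s.
R = (PIP − Pplat)/V̇ = (44.8 − 31.8) / 1.2333 = 13.0/1.2333 = 10.541 cmH2O·s/L.
C = Vt/(Pplat − PEEP) = 400.0 / (31.8 − 14) = 400.0/17.8 = 22.472 mL/cmH2O.
τ = R × C = 10.541 × 0.02247 L/cmH2O = 0.2369 s.
Fraction remaining = e^(−Te/τ) = e^(−0.55/0.2369) = 0.09811; trapped volume = 400.0 × 0.09811 = 39.244 mL.
Additional alveolar pressure from trapping ≈ V_trapped / C = 39.244 / 22.472 = 1.746 cmH2O.

1.7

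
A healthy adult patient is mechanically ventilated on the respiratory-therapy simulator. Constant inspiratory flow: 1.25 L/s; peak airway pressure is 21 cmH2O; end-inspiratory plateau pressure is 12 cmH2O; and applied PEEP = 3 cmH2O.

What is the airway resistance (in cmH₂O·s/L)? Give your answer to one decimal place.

Raw = (PIP − Pplat) / flow = (21 − 12) / 1.25 = 9.0 / 1.25 = 7.2 cmH2O·s/L.

7.2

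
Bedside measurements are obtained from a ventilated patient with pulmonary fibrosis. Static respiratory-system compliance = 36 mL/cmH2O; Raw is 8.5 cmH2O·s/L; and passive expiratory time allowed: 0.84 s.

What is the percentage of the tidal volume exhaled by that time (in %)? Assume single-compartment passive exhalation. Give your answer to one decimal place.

93.6

τ = R × C = 8.5 × 36 mL/cmH2O = 8.5 × 0.036 L/cmH2O = 0.306 s.
Passive exhalation: V(t)/V₀ = e^(−t/τ) = e^(−0.84/0.306) = 0.06424.
Fraction exhaled = 1 − 0.06424 = 0.9358 → 93.58%.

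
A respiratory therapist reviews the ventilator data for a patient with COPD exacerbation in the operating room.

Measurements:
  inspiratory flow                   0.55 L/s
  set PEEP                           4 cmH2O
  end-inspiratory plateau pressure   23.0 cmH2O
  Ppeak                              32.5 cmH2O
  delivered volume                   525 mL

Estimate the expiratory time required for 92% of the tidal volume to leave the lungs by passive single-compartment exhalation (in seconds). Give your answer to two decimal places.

R = (PIP − Pplat)/V̇ = (32.5 − 23.0) / 0.55 = 9.5/0.55 = 17.273 cmH2O·s/L.
C = Vt/(Pplat − PEEP) = 525.0 / (23.0 − 4) = 525.0/19.0 = 27.632 mL/cmH2O.
τ = R × C = 17.273 × 0.02763 L/cmH2O = 0.4773 s.
t = −τ·ln(1 − 0.92) = −0.4773·ln(0.08) = 1.206 s.

1.21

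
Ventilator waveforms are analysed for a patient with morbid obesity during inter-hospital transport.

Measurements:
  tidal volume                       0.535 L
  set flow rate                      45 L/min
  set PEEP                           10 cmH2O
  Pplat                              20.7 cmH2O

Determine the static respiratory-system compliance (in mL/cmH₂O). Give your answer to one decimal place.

50.0

Cstat = Vt / (Pplat − PEEP) = 535 / (20.7 − 10) = 535 / 10.7 = 50.0 mL/cmH2O.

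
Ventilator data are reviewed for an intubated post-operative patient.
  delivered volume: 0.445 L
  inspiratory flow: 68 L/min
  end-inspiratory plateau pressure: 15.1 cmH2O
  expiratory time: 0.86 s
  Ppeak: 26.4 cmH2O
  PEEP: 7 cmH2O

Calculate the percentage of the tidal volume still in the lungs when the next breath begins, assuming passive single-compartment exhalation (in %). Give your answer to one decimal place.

Flow: 68 L/min ÷ 60 = 1.1333 L/s.
R = (PIP − Pplat)/V̇ = (26.4 − 15.1) / 1.1333 = 11.3/1.1333 = 9.971 cmH2O·s/L.
C = Vt/(Pplat − PEEP) = 445.0 / (15.1 − 7) = 445.0/8.1 = 54.938 mL/cmH2O.
τ = R × C = 9.971 × 0.05494 L/cmH2O = 0.5478 s.
Fraction remaining at end-expiration = e^(−Te/τ) = e^(−0.86/0.5478) = 0.2081 → 20.81%.

20.8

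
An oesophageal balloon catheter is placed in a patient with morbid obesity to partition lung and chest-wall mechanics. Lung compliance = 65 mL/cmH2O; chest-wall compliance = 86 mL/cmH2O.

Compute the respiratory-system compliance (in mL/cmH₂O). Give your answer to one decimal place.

Lung and chest wall are elastances in series: 1/Crs = 1/CL + 1/Ccw.
1/Crs = 1/65 + 1/86 = 0.02701.
Crs = 37.023 mL/cmH2O.

37.0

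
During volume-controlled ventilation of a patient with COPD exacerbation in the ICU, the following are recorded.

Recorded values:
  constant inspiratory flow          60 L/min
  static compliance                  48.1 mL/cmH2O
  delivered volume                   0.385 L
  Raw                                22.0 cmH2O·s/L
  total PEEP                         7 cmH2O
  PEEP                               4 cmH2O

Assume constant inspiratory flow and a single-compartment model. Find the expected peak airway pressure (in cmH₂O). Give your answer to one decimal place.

37.0

Flow: 60 L/min ÷ 60 = 1 L/s.
Total PEEP = 7 cmH2O (set 4 + intrinsic 3); this is the baseline alveolar pressure.
Equation of motion (constant flow): PIP = Vt/C + R·V̇ + PEEP.
PIP = 385/48.1 + 22.0×1 + 7 = 8.004 + 22.0 + 7 = 37.004 cmH2O.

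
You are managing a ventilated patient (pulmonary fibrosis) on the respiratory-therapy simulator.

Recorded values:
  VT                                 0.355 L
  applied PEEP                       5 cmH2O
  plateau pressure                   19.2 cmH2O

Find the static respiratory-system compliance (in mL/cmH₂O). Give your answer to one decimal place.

Cstat = Vt / (Pplat − PEEP) = 355 / (19.2 − 5) = 355 / 14.2 = 25.0 mL/cmH2O.

25.0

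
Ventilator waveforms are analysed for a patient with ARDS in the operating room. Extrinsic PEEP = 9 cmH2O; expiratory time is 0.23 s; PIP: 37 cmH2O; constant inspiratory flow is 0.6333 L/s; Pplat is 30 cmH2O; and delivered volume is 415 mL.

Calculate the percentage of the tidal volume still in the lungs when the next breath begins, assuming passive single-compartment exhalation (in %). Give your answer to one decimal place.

R = (PIP − Pplat)/V̇ = (37 − 30) / 0.6333 = 7.0/0.6333 = 11.053 cmH2O·s/L.
C = Vt/(Pplat − PEEP) = 415.0 / (30 − 9) = 415.0/21.0 = 19.762 mL/cmH2O.
τ = R × C = 11.053 × 0.01976 L/cmH2O = 0.2184 s.
Fraction remaining at end-expiration = e^(−Te/τ) = e^(−0.23/0.2184) = 0.3488 → 34.88%.

34.9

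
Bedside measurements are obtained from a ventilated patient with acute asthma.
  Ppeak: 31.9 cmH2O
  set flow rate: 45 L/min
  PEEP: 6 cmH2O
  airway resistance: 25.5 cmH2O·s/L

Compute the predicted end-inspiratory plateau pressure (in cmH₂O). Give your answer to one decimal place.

Flow: 45 L/min ÷ 60 = 0.75 L/s.
Pplat = PIP − Raw × flow = 31.9 − 25.5 × 0.75 = 31.9 − 19.125 = 12.775 cmH2O.

12.8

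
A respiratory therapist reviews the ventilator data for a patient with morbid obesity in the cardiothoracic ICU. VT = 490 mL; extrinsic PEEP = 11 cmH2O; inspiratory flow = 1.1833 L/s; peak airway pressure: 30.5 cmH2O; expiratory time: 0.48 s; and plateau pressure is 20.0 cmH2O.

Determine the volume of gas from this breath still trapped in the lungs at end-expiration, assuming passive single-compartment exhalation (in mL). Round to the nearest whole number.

R = (PIP − Pplat)/V̇ = (30.5 − 20.0) / 1.1833 = 10.5/1.1833 = 8.873 cmH2O·s/L.
C = Vt/(Pplat − PEEP) = 490.0 / (20.0 − 11) = 490.0/9.0 = 54.444 mL/cmH2O.
τ = R × C = 8.873 × 0.05444 L/cmH2O = 0.483 s.
Fraction remaining = e^(−Te/τ) = e^(−0.48/0.483) = 0.3702.
Trapped volume = 490.0 × 0.3702 = 181.4 mL.

181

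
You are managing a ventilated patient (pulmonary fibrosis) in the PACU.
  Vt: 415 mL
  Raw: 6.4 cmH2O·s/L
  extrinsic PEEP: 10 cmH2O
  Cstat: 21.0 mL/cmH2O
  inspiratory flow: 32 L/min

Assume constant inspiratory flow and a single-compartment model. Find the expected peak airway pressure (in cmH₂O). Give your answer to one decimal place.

Flow: 32 L/min ÷ 60 = 0.5333 L/s.
Equation of motion (constant flow): PIP = Vt/C + R·V̇ + PEEP.
PIP = 415/21.0 + 6.4×0.5333 + 10 = 19.762 + 3.413 + 10 = 33.175 cmH2O.

33.2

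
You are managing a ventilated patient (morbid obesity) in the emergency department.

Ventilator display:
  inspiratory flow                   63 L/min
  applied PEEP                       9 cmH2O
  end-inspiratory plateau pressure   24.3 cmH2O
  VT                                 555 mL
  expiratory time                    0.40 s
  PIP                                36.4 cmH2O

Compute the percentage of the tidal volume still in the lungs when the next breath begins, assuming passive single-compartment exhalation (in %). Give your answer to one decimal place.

Flow: 63 L/min ÷ 60 = 1.05 L/s.
R = (PIP − Pplat)/V̇ = (36.4 − 24.3) / 1.05 = 12.1/1.05 = 11.524 cmH2O·s/L.
C = Vt/(Pplat − PEEP) = 555.0 / (24.3 − 9) = 555.0/15.3 = 36.275 mL/cmH2O.
τ = R × C = 11.524 × 0.03628 L/cmH2O = 0.4181 s.
Fraction remaining at end-expiration = e^(−Te/τ) = e^(−0.40/0.4181) = 0.3842 → 38.42%.

38.4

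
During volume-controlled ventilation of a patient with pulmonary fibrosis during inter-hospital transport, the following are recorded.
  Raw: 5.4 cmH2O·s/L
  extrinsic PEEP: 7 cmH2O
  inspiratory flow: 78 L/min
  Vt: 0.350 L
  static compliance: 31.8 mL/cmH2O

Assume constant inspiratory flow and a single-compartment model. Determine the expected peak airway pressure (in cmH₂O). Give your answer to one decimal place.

Flow: 78 L/min ÷ 60 = 1.3 L/s.
Equation of motion (constant flow): PIP = Vt/C + R·V̇ + PEEP.
PIP = 350/31.8 + 5.4×1.3 + 7 = 11.006 + 7.02 + 7 = 25.026 cmH2O.

25.0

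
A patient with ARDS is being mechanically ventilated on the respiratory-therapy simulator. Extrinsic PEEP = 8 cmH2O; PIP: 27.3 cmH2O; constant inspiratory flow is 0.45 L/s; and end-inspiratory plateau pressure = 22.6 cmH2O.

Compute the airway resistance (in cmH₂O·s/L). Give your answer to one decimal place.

Raw = (PIP − Pplat) / flow = (27.3 − 22.6) / 0.45 = 4.7 / 0.45 = 10.444 cmH2O·s/L.

10.4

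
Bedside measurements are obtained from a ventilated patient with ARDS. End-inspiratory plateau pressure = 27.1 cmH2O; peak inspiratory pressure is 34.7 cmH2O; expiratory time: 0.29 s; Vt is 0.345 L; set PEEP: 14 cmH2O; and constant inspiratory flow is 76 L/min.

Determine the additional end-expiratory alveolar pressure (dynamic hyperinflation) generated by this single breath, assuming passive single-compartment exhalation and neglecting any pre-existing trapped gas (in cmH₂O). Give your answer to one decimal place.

2.1

Flow: 76 L/min ÷ 60 = 1.2667 L/s.
R = (PIP − Pplat)/V̇ = (34.7 − 27.1) / 1.2667 = 7.6/1.2667 = 6.0 cmH2O·s/L.
C = Vt/(Pplat − PEEP) = 345.0 / (27.1 − 14) = 345.0/13.1 = 26.336 mL/cmH2O.
τ = R × C = 6.0 × 0.02634 L/cmH2O = 0.158 s.
Fraction remaining = e^(−Te/τ) = e^(−0.29/0.158) = 0.1595; trapped volume = 345.0 × 0.1595 = 55.028 mL.
Additional alveolar pressure from trapping ≈ V_trapped / C = 55.028 / 26.336 = 2.089 cmH2O.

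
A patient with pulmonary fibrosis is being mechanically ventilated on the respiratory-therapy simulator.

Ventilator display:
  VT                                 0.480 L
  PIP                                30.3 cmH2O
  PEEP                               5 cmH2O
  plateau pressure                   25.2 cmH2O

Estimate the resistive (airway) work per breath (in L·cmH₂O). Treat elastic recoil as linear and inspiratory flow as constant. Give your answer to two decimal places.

2.45

With constant inspiratory flow the resistive pressure is constant at PIP − Pplat = 30.3 − 25.2 = 5.1 cmH2O, so resistive work = 5.1 × 0.480 = 2.448 L·cmH2O.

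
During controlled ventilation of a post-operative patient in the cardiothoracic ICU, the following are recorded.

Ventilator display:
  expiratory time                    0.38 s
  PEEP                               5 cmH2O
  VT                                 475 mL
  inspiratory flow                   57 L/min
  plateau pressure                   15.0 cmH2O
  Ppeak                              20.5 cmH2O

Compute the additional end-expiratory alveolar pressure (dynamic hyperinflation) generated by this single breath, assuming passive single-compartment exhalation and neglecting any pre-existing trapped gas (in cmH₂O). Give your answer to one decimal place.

Flow: 57 L/min ÷ 60 = 0.95 L/s.
R = (PIP − Pplat)/V̇ = (20.5 − 15.0) / 0.95 = 5.5/0.95 = 5.789 cmH2O·s/L.
C = Vt/(Pplat − PEEP) = 475.0 / (15.0 − 5) = 475.0/10.0 = 47.5 mL/cmH2O.
τ = R × C = 5.789 × 0.0475 L/cmH2O = 0.275 s.
Fraction remaining = e^(−Te/τ) = e^(−0.38/0.275) = 0.2511; trapped volume = 475.0 × 0.2511 = 119.27 mL.
Additional alveolar pressure from trapping ≈ V_trapped / C = 119.27 / 47.5 = 2.511 cmH2O.

2.5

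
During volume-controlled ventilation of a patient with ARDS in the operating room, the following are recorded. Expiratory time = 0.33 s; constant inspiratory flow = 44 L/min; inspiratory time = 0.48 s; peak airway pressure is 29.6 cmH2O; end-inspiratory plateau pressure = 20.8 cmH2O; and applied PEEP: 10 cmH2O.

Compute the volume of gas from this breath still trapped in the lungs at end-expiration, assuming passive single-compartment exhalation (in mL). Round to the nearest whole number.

Flow: 44 L/min ÷ 60 = 0.7333 L/s.
Vt = flow × Ti = 0.7333 L/s × 0.48 s × 1000 mL/L = 351.98 mL.
R = (PIP − Pplat)/V̇ = (29.6 − 20.8) / 0.7333 = 8.8/0.7333 = 12.001 cmH2O·s/L.
C = Vt/(Pplat − PEEP) = 351.98 / (20.8 − 10) = 351.98/10.8 = 32.591 mL/cmH2O.
τ = R × C = 12.001 × 0.03259 L/cmH2O = 0.3911 s.
Fraction remaining = e^(−Te/τ) = e^(−0.33/0.3911) = 0.4301.
Trapped volume = 351.98 × 0.4301 = 151.39 mL.

151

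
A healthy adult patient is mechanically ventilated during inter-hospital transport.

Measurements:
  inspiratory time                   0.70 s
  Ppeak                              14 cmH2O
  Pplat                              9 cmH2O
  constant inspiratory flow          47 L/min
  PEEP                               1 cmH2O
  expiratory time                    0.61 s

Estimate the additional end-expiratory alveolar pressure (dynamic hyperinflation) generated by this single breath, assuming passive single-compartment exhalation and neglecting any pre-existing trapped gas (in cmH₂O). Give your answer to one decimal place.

Flow: 47 L/min ÷ 60 = 0.7833 L/s.
Vt = flow × Ti = 0.7833 L/s × 0.70 s × 1000 mL/L = 548.31 mL.
R = (PIP − Pplat)/V̇ = (14 − 9) / 0.7833 = 5.0/0.7833 = 6.383 cmH2O·s/L.
C = Vt/(Pplat − PEEP) = 548.31 / (9 − 1) = 548.31/8.0 = 68.539 mL/cmH2O.
τ = R × C = 6.383 × 0.06854 L/cmH2O = 0.4375 s.
Fraction remaining = e^(−Te/τ) = e^(−0.61/0.4375) = 0.248; trapped volume = 548.31 × 0.248 = 135.98 mL.
Additional alveolar pressure from trapping ≈ V_trapped / C = 135.98 / 68.539 = 1.984 cmH2O.

2.0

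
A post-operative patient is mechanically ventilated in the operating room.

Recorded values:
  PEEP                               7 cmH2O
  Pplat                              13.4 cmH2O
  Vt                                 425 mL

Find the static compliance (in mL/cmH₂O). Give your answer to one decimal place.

Cstat = Vt / (Pplat − PEEP) = 425 / (13.4 − 7) = 425 / 6.4 = 66.406 mL/cmH2O.

66.4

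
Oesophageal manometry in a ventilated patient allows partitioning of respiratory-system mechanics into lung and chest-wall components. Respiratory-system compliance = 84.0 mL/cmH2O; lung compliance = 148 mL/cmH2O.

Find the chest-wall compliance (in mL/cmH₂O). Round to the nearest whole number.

1/Ccw = 1/Crs − 1/CL.
1/Ccw = 1/84.0 − 1/148 = 0.005148.
Ccw = 194.25 mL/cmH2O.

194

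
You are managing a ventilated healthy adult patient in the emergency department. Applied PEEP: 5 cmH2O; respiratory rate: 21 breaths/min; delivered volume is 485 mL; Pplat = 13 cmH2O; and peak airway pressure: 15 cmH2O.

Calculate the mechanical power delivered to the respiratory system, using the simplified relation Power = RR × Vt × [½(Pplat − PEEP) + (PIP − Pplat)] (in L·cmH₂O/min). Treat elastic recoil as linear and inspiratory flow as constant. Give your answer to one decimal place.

61.1

Per-breath work = Vt × [½(Pplat−PEEP) + (PIP−Pplat)] = 0.485 × [0.5×8.0 + 2.0] = 0.485 × 6.0 = 2.91 L·cmH2O.
Power = 21 × 2.91 = 61.11 L·cmH2O/min.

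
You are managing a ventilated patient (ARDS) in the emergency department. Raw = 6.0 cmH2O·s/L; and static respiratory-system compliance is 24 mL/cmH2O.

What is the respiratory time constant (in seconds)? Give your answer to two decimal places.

τ = R × C = 6.0 × 24 mL/cmH2O = 6.0 × 0.024 L/cmH2O = 0.144 s.

0.14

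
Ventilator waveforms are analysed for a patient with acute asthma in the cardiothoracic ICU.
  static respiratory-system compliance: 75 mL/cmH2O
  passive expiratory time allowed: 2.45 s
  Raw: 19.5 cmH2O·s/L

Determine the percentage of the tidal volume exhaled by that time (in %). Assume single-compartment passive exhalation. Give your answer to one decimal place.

81.3

τ = R × C = 19.5 × 75 mL/cmH2O = 19.5 × 0.075 L/cmH2O = 1.463 s.
Passive exhalation: V(t)/V₀ = e^(−t/τ) = e^(−2.45/1.463) = 0.1874.
Fraction exhaled = 1 − 0.1874 = 0.8126 → 81.26%.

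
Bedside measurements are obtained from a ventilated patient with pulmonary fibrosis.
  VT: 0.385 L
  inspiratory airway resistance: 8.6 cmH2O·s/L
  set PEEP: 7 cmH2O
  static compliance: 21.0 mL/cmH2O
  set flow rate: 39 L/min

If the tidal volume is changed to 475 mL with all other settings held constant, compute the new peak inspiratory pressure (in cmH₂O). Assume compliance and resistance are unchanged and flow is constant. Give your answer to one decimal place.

Flow: 39 L/min ÷ 60 = 0.65 L/s.
PIP = Vt/C + R·V̇ + PEEP (constant-flow equation of motion).
Only the elastic term changes: ΔPIP = ΔVt / C = (475 − 385) / 21.0 = 4.286 cmH2O.
Original PIP = 385/21.0 + 8.6×0.65 + 7 = 30.923 cmH2O; new PIP = 30.923 + (4.286) = 35.209 cmH2O.

35.2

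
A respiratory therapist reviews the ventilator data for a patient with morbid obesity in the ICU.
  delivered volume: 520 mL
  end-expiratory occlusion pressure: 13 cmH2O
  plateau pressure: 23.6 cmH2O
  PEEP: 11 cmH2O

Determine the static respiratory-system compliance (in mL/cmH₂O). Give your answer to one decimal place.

49.1

End-expiratory occlusion gives total PEEP = 13 cmH2O (intrinsic PEEP = 13 − 11 = 2). Use total PEEP for the elastic gradient.
Cstat = Vt / (Pplat − PEEPtotal) = 520 / (23.6 − 13) = 520 / 10.6 = 49.057 mL/cmH2O.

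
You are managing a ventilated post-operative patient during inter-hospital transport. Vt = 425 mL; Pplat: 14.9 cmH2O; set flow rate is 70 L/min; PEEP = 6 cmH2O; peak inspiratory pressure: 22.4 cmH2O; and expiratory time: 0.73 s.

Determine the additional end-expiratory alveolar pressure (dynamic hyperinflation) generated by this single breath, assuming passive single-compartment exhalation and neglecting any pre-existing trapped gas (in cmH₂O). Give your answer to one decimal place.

Flow: 70 L/min ÷ 60 = 1.1667 L/s.
R = (PIP − Pplat)/V̇ = (22.4 − 14.9) / 1.1667 = 7.5/1.1667 = 6.428 cmH2O·s/L.
C = Vt/(Pplat − PEEP) = 425.0 / (14.9 − 6) = 425.0/8.9 = 47.753 mL/cmH2O.
τ = R × C = 6.428 × 0.04775 L/cmH2O = 0.3069 s.
Fraction remaining = e^(−Te/τ) = e^(−0.73/0.3069) = 0.09268; trapped volume = 425.0 × 0.09268 = 39.389 mL.
Additional alveolar pressure from trapping ≈ V_trapped / C = 39.389 / 47.753 = 0.8248 cmH2O.

0.8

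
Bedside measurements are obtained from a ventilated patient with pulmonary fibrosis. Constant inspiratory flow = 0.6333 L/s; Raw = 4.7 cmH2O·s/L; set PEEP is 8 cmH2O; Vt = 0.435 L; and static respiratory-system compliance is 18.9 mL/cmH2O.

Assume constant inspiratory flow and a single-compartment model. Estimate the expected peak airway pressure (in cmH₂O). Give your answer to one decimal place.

34.0

Equation of motion (constant flow): PIP = Vt/C + R·V̇ + PEEP.
PIP = 435/18.9 + 4.7×0.6333 + 8 = 23.016 + 2.977 + 8 = 33.993 cmH2O.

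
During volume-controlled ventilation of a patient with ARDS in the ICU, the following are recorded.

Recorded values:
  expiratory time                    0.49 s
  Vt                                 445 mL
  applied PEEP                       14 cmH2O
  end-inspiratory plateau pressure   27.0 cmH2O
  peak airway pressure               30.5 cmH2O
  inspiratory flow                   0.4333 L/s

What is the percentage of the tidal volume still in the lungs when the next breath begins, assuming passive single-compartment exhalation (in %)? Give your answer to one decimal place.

R = (PIP − Pplat)/V̇ = (30.5 − 27.0) / 0.4333 = 3.5/0.4333 = 8.078 cmH2O·s/L.
C = Vt/(Pplat − PEEP) = 445.0 / (27.0 − 14) = 445.0/13.0 = 34.231 mL/cmH2O.
τ = R × C = 8.078 × 0.03423 L/cmH2O = 0.2765 s.
Fraction remaining at end-expiration = e^(−Te/τ) = e^(−0.49/0.2765) = 0.17 → 17.0%.

17.0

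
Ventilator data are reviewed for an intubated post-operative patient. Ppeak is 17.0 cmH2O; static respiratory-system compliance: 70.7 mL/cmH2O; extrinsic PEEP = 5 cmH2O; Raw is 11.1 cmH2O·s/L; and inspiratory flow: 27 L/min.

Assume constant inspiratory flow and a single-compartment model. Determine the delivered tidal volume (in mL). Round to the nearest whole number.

Flow: 27 L/min ÷ 60 = 0.45 L/s.
Equation of motion (constant flow): PIP = Vt/C + R·V̇ + PEEP.
Vt/C = PIP − R·V̇ − PEEP = 17.0 − 4.995 − 5 = 7.005 cmH2O.
Vt = C × 7.005 = 70.7 × 7.005 = 495.25 mL.

495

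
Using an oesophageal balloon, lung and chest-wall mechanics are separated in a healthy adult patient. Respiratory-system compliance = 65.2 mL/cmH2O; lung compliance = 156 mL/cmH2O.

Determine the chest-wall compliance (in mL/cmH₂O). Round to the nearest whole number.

1/Ccw = 1/Crs − 1/CL.
1/Ccw = 1/65.2 − 1/156 = 0.008927.
Ccw = 112.02 mL/cmH2O.

112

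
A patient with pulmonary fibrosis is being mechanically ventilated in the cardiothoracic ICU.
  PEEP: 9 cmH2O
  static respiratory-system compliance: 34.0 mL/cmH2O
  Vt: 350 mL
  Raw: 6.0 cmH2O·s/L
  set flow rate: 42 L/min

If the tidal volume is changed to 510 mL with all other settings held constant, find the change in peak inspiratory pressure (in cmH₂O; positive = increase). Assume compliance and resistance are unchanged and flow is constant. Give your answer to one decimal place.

4.7

PIP = Vt/C + R·V̇ + PEEP (constant-flow equation of motion).
Only the elastic term changes: ΔPIP = ΔVt / C = (510 − 350) / 34.0 = 4.706 cmH2O.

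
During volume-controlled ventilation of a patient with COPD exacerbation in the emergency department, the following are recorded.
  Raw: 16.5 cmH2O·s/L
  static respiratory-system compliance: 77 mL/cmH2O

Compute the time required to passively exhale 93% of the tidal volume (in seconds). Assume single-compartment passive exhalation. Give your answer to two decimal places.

τ = R × C = 16.5 × 77 mL/cmH2O = 16.5 × 0.077 L/cmH2O = 1.271 s.
Exhaled fraction f = 1 − e^(−t/τ) → t = −τ·ln(1 − f) = −1.271·ln(0.07) = 3.38 s.

3.38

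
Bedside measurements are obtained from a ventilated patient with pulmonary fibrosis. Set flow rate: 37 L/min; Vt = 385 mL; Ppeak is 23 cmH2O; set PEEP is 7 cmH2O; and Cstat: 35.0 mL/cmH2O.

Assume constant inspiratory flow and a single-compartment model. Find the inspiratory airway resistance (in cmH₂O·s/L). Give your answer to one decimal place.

Flow: 37 L/min ÷ 60 = 0.6167 L/s.
Equation of motion (constant flow): PIP = Vt/C + R·V̇ + PEEP.
R·V̇ = PIP − Vt/C − PEEP = 23 − 385/35.0 − 7 = 23 − 11.0 − 7 = 5.0 cmH2O.
R = 5.0 / 0.6167 = 8.108 cmH2O·s/L.

8.1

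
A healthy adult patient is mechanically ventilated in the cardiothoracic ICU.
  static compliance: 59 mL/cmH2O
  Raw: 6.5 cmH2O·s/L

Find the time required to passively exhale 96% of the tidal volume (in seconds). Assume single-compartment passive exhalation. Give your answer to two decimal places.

1.23

τ = R × C = 6.5 × 59 mL/cmH2O = 6.5 × 0.059 L/cmH2O = 0.3835 s.
Exhaled fraction f = 1 − e^(−t/τ) → t = −τ·ln(1 − f) = −0.3835·ln(0.04) = 1.234 s.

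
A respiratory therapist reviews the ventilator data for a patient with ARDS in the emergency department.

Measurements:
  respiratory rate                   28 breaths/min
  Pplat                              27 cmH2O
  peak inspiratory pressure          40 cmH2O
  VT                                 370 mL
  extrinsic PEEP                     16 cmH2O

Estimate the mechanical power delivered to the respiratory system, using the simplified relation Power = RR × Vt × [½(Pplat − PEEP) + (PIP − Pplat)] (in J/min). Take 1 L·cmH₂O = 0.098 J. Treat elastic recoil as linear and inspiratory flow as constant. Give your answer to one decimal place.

18.8

Per-breath work = Vt × [½(Pplat−PEEP) + (PIP−Pplat)] = 0.370 × [0.5×11.0 + 13.0] = 0.370 × 18.5 = 6.845 L·cmH2O.
Power = 28 × 6.845 = 191.66 L·cmH2O/min.
× 0.098 J/(L·cmH2O) → 18.783 J/min.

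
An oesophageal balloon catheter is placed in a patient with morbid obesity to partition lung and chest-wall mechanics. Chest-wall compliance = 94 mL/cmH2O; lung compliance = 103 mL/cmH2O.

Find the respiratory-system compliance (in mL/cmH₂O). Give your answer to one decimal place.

Lung and chest wall are elastances in series: 1/Crs = 1/CL + 1/Ccw.
1/Crs = 1/103 + 1/94 = 0.02035.
Crs = 49.14 mL/cmH2O.

49.1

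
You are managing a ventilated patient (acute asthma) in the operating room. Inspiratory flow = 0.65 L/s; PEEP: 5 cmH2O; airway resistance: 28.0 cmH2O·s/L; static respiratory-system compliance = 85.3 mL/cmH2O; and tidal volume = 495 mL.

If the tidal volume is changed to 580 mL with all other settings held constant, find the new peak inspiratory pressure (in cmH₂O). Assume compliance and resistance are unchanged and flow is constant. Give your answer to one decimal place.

PIP = Vt/C + R·V̇ + PEEP (constant-flow equation of motion).
Only the elastic term changes: ΔPIP = ΔVt / C = (580 − 495) / 85.3 = 0.9965 cmH2O.
Original PIP = 495/85.3 + 28.0×0.65 + 5 = 29.003 cmH2O; new PIP = 29.003 + (0.9965) = 30.0 cmH2O.

30.0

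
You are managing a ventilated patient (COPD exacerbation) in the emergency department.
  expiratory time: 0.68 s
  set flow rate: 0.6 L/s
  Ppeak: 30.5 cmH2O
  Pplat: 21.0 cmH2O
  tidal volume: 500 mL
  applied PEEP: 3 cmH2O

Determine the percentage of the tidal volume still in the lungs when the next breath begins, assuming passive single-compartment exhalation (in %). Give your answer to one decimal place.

21.3

R = (PIP − Pplat)/V̇ = (30.5 − 21.0) / 0.6 = 9.5/0.6 = 15.833 cmH2O·s/L.
C = Vt/(Pplat − PEEP) = 500.0 / (21.0 − 3) = 500.0/18.0 = 27.778 mL/cmH2O.
τ = R × C = 15.833 × 0.02778 L/cmH2O = 0.4398 s.
Fraction remaining at end-expiration = e^(−Te/τ) = e^(−0.68/0.4398) = 0.2131 → 21.31%.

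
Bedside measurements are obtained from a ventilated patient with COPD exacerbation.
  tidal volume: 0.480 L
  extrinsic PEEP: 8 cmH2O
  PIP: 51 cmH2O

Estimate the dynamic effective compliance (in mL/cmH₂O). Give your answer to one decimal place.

Dynamic compliance = Vt / (PIP − PEEP) = 480 / (51 − 8) = 480 / 43.0 = 11.163 mL/cmH2O.

11.2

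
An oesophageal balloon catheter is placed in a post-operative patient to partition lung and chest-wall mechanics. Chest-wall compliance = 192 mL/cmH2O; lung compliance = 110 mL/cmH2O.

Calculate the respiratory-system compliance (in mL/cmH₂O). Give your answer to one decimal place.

69.9

Lung and chest wall are elastances in series: 1/Crs = 1/CL + 1/Ccw.
1/Crs = 1/110 + 1/192 = 0.0143.
Crs = 69.93 mL/cmH2O.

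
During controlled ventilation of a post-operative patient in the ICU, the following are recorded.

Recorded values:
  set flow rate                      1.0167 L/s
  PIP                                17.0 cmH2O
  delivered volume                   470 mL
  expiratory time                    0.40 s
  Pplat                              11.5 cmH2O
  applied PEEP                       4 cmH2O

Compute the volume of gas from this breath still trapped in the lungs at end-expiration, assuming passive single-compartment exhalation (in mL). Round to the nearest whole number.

R = (PIP − Pplat)/V̇ = (17.0 − 11.5) / 1.0167 = 5.5/1.0167 = 5.41 cmH2O·s/L.
C = Vt/(Pplat − PEEP) = 470.0 / (11.5 − 4) = 470.0/7.5 = 62.667 mL/cmH2O.
τ = R × C = 5.41 × 0.06267 L/cmH2O = 0.339 s.
Fraction remaining = e^(−Te/τ) = e^(−0.40/0.339) = 0.3073.
Trapped volume = 470.0 × 0.3073 = 144.43 mL.

144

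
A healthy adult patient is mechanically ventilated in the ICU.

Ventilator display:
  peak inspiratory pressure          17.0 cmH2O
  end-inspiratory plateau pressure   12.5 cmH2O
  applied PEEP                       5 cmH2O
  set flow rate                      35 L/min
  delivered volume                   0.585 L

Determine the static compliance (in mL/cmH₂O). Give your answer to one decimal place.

Cstat = Vt / (Pplat − PEEP) = 585 / (12.5 − 5) = 585 / 7.5 = 78.0 mL/cmH2O.

78.0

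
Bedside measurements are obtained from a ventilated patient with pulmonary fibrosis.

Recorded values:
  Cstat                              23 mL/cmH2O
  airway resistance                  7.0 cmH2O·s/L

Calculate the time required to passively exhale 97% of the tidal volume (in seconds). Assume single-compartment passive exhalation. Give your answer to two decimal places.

0.56

τ = R × C = 7.0 × 23 mL/cmH2O = 7.0 × 0.023 L/cmH2O = 0.161 s.
Exhaled fraction f = 1 − e^(−t/τ) → t = −τ·ln(1 − f) = −0.161·ln(0.03) = 0.5646 s.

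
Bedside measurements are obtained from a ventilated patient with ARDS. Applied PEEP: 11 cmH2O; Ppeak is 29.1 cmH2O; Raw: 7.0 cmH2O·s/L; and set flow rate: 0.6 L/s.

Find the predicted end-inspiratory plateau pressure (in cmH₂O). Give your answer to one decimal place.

24.9

Pplat = PIP − Raw × flow = 29.1 − 7.0 × 0.6 = 29.1 − 4.2 = 24.9 cmH2O.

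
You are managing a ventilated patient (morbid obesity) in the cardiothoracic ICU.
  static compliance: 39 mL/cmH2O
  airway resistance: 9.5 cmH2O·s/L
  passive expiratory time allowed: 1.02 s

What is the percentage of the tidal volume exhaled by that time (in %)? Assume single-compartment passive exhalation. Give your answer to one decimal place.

93.6

τ = R × C = 9.5 × 39 mL/cmH2O = 9.5 × 0.039 L/cmH2O = 0.3705 s.
Passive exhalation: V(t)/V₀ = e^(−t/τ) = e^(−1.02/0.3705) = 0.06373.
Fraction exhaled = 1 − 0.06373 = 0.9363 → 93.63%.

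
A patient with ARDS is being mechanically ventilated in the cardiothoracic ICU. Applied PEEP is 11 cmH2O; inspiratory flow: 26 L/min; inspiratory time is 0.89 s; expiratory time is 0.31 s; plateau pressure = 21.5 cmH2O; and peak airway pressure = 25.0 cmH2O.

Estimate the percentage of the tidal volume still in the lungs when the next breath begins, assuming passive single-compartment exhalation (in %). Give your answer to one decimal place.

35.2

Flow: 26 L/min ÷ 60 = 0.4333 L/s.
Vt = flow × Ti = 0.4333 L/s × 0.89 s × 1000 mL/L = 385.64 mL.
R = (PIP − Pplat)/V̇ = (25.0 − 21.5) / 0.4333 = 3.5/0.4333 = 8.078 cmH2O·s/L.
C = Vt/(Pplat − PEEP) = 385.64 / (21.5 − 11) = 385.64/10.5 = 36.728 mL/cmH2O.
τ = R × C = 8.078 × 0.03673 L/cmH2O = 0.2967 s.
Fraction remaining at end-expiration = e^(−Te/τ) = e^(−0.31/0.2967) = 0.3518 → 35.18%.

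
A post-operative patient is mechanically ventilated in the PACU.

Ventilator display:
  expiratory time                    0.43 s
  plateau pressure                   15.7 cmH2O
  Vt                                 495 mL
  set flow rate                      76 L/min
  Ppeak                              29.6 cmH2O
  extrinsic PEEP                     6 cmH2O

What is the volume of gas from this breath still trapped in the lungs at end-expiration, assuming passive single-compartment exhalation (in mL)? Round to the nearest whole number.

230

Flow: 76 L/min ÷ 60 = 1.2667 L/s.
R = (PIP − Pplat)/V̇ = (29.6 − 15.7) / 1.2667 = 13.9/1.2667 = 10.973 cmH2O·s/L.
C = Vt/(Pplat − PEEP) = 495.0 / (15.7 − 6) = 495.0/9.7 = 51.031 mL/cmH2O.
τ = R × C = 10.973 × 0.05103 L/cmH2O = 0.56 s.
Fraction remaining = e^(−Te/τ) = e^(−0.43/0.56) = 0.464.
Trapped volume = 495.0 × 0.464 = 229.68 mL.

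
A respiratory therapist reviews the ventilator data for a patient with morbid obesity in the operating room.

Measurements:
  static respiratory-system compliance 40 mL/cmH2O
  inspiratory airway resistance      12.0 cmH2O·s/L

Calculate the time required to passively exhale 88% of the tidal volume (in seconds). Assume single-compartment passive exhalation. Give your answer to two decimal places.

τ = R × C = 12.0 × 40 mL/cmH2O = 12.0 × 0.040 L/cmH2O = 0.48 s.
Exhaled fraction f = 1 − e^(−t/τ) → t = −τ·ln(1 − f) = −0.48·ln(0.12) = 1.018 s.

1.02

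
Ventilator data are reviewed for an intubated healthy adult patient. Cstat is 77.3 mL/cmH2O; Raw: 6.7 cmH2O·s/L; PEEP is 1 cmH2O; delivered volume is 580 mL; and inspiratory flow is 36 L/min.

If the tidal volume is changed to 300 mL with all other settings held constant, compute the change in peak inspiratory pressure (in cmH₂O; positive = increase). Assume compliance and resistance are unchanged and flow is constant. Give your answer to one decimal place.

PIP = Vt/C + R·V̇ + PEEP (constant-flow equation of motion).
Only the elastic term changes: ΔPIP = ΔVt / C = (300 − 580) / 77.3 = -3.622 cmH2O.

-3.6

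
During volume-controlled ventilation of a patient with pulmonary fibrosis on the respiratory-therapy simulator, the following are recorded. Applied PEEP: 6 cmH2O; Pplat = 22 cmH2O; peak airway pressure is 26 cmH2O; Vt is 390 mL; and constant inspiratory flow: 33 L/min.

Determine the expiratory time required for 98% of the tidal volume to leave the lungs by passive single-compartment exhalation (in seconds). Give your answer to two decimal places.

Flow: 33 L/min ÷ 60 = 0.55 L/s.
R = (PIP − Pplat)/V̇ = (26 − 22) / 0.55 = 4.0/0.55 = 7.273 cmH2O·s/L.
C = Vt/(Pplat − PEEP) = 390.0 / (22 − 6) = 390.0/16.0 = 24.375 mL/cmH2O.
τ = R × C = 7.273 × 0.02438 L/cmH2O = 0.1773 s.
t = −τ·ln(1 − 0.98) = −0.1773·ln(0.02) = 0.6936 s.

0.69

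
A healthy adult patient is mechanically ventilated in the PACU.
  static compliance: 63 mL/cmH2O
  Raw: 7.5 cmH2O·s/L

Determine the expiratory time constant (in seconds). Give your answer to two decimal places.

0.47

τ = R × C = 7.5 × 63 mL/cmH2O = 7.5 × 0.063 L/cmH2O = 0.4725 s.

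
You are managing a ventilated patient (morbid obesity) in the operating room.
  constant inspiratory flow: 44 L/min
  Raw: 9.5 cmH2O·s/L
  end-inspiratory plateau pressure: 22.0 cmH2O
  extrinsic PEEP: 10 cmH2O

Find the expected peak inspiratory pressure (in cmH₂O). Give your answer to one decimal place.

29.0

Flow: 44 L/min ÷ 60 = 0.7333 L/s.
PIP = Pplat + Raw × flow = 22.0 + 9.5 × 0.7333 = 22.0 + 6.966 = 28.966 cmH2O.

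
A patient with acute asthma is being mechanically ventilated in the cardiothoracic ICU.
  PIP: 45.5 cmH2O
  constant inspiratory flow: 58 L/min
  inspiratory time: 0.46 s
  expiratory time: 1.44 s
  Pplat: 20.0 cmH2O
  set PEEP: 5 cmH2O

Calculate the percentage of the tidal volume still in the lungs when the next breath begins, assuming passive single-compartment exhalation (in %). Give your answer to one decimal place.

15.9

Flow: 58 L/min ÷ 60 = 0.9667 L/s.
Vt = flow × Ti = 0.9667 L/s × 0.46 s × 1000 mL/L = 444.68 mL.
R = (PIP − Pplat)/V̇ = (45.5 − 20.0) / 0.9667 = 25.5/0.9667 = 26.378 cmH2O·s/L.
C = Vt/(Pplat − PEEP) = 444.68 / (20.0 − 5) = 444.68/15.0 = 29.645 mL/cmH2O.
τ = R × C = 26.378 × 0.02965 L/cmH2O = 0.7821 s.
Fraction remaining at end-expiration = e^(−Te/τ) = e^(−1.44/0.7821) = 0.1586 → 15.86%.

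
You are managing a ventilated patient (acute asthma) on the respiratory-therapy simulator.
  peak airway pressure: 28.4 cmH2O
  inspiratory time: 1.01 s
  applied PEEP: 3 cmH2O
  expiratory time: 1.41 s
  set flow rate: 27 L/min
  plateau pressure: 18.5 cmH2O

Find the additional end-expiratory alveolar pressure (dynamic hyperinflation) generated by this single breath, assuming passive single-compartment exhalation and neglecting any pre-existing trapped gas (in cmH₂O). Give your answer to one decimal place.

Flow: 27 L/min ÷ 60 = 0.45 L/s.
Vt = flow × Ti = 0.45 L/s × 1.01 s × 1000 mL/L = 454.5 mL.
R = (PIP − Pplat)/V̇ = (28.4 − 18.5) / 0.45 = 9.9/0.45 = 22.0 cmH2O·s/L.
C = Vt/(Pplat − PEEP) = 454.5 / (18.5 − 3) = 454.5/15.5 = 29.323 mL/cmH2O.
τ = R × C = 22.0 × 0.02932 L/cmH2O = 0.645 s.
Fraction remaining = e^(−Te/τ) = e^(−1.41/0.645) = 0.1124; trapped volume = 454.5 × 0.1124 = 51.086 mL.
Additional alveolar pressure from trapping ≈ V_trapped / C = 51.086 / 29.323 = 1.742 cmH2O.

1.7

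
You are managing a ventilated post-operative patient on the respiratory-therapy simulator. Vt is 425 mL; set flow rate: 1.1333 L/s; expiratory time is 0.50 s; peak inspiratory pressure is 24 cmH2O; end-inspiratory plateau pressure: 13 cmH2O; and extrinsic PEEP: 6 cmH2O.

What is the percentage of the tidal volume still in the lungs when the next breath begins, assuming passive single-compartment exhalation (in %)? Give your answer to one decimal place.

42.8

R = (PIP − Pplat)/V̇ = (24 − 13) / 1.1333 = 11.0/1.1333 = 9.706 cmH2O·s/L.
C = Vt/(Pplat − PEEP) = 425.0 / (13 − 6) = 425.0/7.0 = 60.714 mL/cmH2O.
τ = R × C = 9.706 × 0.06071 L/cmH2O = 0.5893 s.
Fraction remaining at end-expiration = e^(−Te/τ) = e^(−0.50/0.5893) = 0.4281 → 42.81%.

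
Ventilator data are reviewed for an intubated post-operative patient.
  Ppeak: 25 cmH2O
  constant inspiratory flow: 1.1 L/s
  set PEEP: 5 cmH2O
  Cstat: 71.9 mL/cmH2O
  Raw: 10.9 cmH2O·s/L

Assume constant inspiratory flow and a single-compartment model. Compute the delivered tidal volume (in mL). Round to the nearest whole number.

576

Equation of motion (constant flow): PIP = Vt/C + R·V̇ + PEEP.
Vt/C = PIP − R·V̇ − PEEP = 25 − 11.99 − 5 = 8.01 cmH2O.
Vt = C × 8.01 = 71.9 × 8.01 = 575.92 mL.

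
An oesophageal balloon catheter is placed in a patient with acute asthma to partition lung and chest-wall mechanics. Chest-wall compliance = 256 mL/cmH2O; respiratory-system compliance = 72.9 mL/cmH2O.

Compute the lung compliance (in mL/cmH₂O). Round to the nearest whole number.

1/CL = 1/Crs − 1/Ccw.
1/CL = 1/72.9 − 1/256 = 0.009811.
CL = 101.93 mL/cmH2O.

102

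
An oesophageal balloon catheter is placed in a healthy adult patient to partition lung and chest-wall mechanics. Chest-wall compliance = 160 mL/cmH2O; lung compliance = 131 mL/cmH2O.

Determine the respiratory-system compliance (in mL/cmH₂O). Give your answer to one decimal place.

72.0

Lung and chest wall are elastances in series: 1/Crs = 1/CL + 1/Ccw.
1/Crs = 1/131 + 1/160 = 0.01388.
Crs = 72.046 mL/cmH2O.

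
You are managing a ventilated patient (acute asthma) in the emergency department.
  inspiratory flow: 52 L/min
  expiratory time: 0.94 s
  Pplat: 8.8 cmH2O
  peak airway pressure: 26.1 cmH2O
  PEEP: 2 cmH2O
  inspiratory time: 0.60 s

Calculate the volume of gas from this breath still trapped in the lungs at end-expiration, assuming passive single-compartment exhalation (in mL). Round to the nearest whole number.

Flow: 52 L/min ÷ 60 = 0.8667 L/s.
Vt = flow × Ti = 0.8667 L/s × 0.60 s × 1000 mL/L = 520.02 mL.
R = (PIP − Pplat)/V̇ = (26.1 − 8.8) / 0.8667 = 17.3/0.8667 = 19.961 cmH2O·s/L.
C = Vt/(Pplat − PEEP) = 520.02 / (8.8 − 2) = 520.02/6.8 = 76.474 mL/cmH2O.
τ = R × C = 19.961 × 0.07647 L/cmH2O = 1.526 s.
Fraction remaining = e^(−Te/τ) = e^(−0.94/1.526) = 0.5401.
Trapped volume = 520.02 × 0.5401 = 280.86 mL.

281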